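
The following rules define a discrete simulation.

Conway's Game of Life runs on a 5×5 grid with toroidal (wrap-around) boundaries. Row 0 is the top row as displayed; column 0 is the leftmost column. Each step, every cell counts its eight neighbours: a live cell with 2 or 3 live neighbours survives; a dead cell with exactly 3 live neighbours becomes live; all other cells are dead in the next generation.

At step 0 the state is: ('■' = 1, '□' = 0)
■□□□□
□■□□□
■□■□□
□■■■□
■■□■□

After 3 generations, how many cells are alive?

k=0  ■□□□□
□■□□□
■□■□□
□■■■□
■■□■□
k=1  ■□■□■
■■□□□
■□□■□
□□□■□
■□□■□
k=2  □□■■□
□□■■□
■■■□□
□□■■□
■■■■□
k=3  □□□□□
□□□□■
□□□□■
□□□□□
□□□□□

2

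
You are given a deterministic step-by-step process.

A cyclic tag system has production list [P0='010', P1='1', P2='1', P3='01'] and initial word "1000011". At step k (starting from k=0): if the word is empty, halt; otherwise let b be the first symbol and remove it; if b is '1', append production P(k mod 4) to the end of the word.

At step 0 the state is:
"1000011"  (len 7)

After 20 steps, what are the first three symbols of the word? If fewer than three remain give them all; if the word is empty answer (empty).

111

t=0: "1000011"  (len 7)
t=1: "000011010"  (len 9)
t=2: "00011010"  (len 8)
t=3: "0011010"  (len 7)
t=4: "011010"  (len 6)
t=5: "11010"  (len 5)
t=6: "10101"  (len 5)
t=7: "01011"  (len 5)
t=8: "1011"  (len 4)
t=9: "011010"  (len 6)
t=10: "11010"  (len 5)
t=11: "10101"  (len 5)
t=12: "010101"  (len 6)
t=13: "10101"  (len 5)
t=14: "01011"  (len 5)
t=15: "1011"  (len 4)
t=16: "01101"  (len 5)
t=17: "1101"  (len 4)
t=18: "1011"  (len 4)
t=19: "0111"  (len 4)
t=20: "111"  (len 3)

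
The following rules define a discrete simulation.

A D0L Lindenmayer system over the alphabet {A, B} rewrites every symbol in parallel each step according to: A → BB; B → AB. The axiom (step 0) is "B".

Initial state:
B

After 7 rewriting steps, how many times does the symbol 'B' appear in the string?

85

[0] B
[1] AB
[2] BBAB
[3] ABABBBAB
[4] BBABBBABABABBBAB
[5] ABABBBABABABBBABBBABBBABABABBBAB
[6] BBABBBABABABBBABBBABBBABABABBBABABABBBABABABBBABBBABBBABABABBBAB
[7] ABABBBABABABBBABBBABBBABABABBBABABABBBABABABBBABBBABBBABAB…ABABABBBABBBABBBABABABBBABABABBBABABABBBABBBABBBABABABBBAB  (len 128)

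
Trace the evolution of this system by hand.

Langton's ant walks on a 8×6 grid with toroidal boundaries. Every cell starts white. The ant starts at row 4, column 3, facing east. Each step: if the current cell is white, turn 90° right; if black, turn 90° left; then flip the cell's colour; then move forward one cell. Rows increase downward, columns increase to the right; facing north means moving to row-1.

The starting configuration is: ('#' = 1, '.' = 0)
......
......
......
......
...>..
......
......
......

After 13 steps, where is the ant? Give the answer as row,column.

3,3

0) ......
......
......
......
...>..
......
......
......
1) ......
......
......
......
...#..
...v..
......
......
2) ......
......
......
......
...#..
..<#..
......
......
3) ......
......
......
......
..^#..
..##..
......
......
4) ......
......
......
......
..#>..
..##..
......
......
5) ......
......
......
...^..
..#...
..##..
......
......
6) ......
......
......
...#>.
..#...
..##..
......
......
7) ......
......
......
...##.
..#.v.
..##..
......
......
8) ......
......
......
...##.
..#<#.
..##..
......
......
9) ......
......
......
...^#.
..###.
..##..
......
......
10) ......
......
......
..<.#.
..###.
..##..
......
......
11) ......
......
..^...
..#.#.
..###.
..##..
......
......
12) ......
......
..#>..
..#.#.
..###.
..##..
......
......
13) ......
......
..##..
..#v#.
..###.
..##..
......
......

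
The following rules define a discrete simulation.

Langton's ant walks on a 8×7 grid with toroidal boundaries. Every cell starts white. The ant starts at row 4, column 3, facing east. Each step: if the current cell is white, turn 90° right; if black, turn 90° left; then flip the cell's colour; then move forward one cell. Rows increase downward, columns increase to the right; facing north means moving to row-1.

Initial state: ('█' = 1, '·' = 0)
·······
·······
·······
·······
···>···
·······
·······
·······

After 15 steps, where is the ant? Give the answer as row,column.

[0] ·······
·······
·······
·······
···>···
·······
·······
·······
[1] ·······
·······
·······
·······
···█···
···v···
·······
·······
[2] ·······
·······
·······
·······
···█···
··<█···
·······
·······
[3] ·······
·······
·······
·······
··^█···
··██···
·······
·······
[4] ·······
·······
·······
·······
··█>···
··██···
·······
·······
[5] ·······
·······
·······
···^···
··█····
··██···
·······
·······
[6] ·······
·······
·······
···█>··
··█····
··██···
·······
·······
[7] ·······
·······
·······
···██··
··█·v··
··██···
·······
·······
[8] ·······
·······
·······
···██··
··█<█··
··██···
·······
·······
[9] ·······
·······
·······
···^█··
··███··
··██···
·······
·······
[10] ·······
·······
·······
··<·█··
··███··
··██···
·······
·······
[11] ·······
·······
··^····
··█·█··
··███··
··██···
·······
·······
[12] ·······
·······
··█>···
··█·█··
··███··
··██···
·······
·······
[13] ·······
·······
··██···
··█v█··
··███··
··██···
·······
·······
[14] ·······
·······
··██···
··<██··
··███··
··██···
·······
·······
[15] ·······
·······
··██···
···██··
··v██··
··██···
·······
·······

4,2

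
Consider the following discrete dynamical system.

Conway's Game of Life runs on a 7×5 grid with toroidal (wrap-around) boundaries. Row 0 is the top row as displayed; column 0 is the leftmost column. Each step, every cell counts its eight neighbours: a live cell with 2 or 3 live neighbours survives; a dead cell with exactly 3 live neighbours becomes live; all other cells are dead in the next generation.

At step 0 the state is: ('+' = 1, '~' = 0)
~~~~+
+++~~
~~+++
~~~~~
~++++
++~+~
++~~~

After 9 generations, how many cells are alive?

1

0) ~~~~+
+++~~
~~+++
~~~~~
~++++
++~+~
++~~~
1) ~~+~+
+++~~
+~+++
++~~~
~+~++
~~~+~
~++~~
2) ~~~~~
~~~~~
~~~+~
~~~~~
~+~++
++~++
~++~~
3) ~~~~~
~~~~~
~~~~~
~~+++
~+~+~
~~~~~
~++++
4) ~~++~
~~~~~
~~~+~
~~+++
~~~++
++~~+
~~++~
5) ~~++~
~~++~
~~+++
~~+~~
~+~~~
++~~~
+~~~~
6) ~++++
~+~~~
~+~~+
~++~~
+++~~
++~~~
+~+~+
7) ~~~~+
~+~~+
~+~~~
~~~+~
~~~~~
~~~+~
~~~~~
8) +~~~~
~~~~~
+~+~~
~~~~~
~~~~~
~~~~~
~~~~~
9) ~~~~~
~+~~~
~~~~~
~~~~~
~~~~~
~~~~~
~~~~~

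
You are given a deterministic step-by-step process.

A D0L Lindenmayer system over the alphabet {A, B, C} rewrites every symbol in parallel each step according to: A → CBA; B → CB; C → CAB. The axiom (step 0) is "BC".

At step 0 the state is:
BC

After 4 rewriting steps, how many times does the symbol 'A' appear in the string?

21

0) BC
1) CBCAB
2) CABCBCABCBACB
3) CABCBACBCABCBCABCBACBCABCBCBACABCB
4) CABCBACBCABCBCBACABCBCABCBACBCABCBCABCBACBCABCBCBACABCBCABCBACBCABCBCABCBCBACABCBACBCABCB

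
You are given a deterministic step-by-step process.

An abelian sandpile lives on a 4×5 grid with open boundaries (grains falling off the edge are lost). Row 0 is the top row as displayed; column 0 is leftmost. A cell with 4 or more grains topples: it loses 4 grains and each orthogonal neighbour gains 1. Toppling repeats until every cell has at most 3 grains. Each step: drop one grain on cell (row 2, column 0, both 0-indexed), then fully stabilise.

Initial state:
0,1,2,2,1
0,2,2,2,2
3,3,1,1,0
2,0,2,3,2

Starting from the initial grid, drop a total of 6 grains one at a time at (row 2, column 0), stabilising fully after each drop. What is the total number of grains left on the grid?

33

0) 0,1,2,2,1
0,2,2,2,2
3,3,1,1,0
2,0,2,3,2
1) 0,1,2,2,1
1,3,2,2,2
1,0,2,1,0
3,1,2,3,2
2) 0,1,2,2,1
1,3,2,2,2
2,0,2,1,0
3,1,2,3,2
3) 0,1,2,2,1
1,3,2,2,2
3,0,2,1,0
3,1,2,3,2
4) 0,1,2,2,1
2,3,2,2,2
1,1,2,1,0
0,2,2,3,2
5) 0,1,2,2,1
2,3,2,2,2
2,1,2,1,0
0,2,2,3,2
6) 0,1,2,2,1
2,3,2,2,2
3,1,2,1,0
0,2,2,3,2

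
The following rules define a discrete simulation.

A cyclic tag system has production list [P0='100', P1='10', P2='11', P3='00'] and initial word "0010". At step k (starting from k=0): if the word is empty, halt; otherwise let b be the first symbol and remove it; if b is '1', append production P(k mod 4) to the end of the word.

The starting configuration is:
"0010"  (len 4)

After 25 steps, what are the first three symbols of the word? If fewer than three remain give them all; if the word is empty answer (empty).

001

[0] "0010"  (len 4)
[1] "010"  (len 3)
[2] "10"  (len 2)
[3] "011"  (len 3)
[4] "11"  (len 2)
[5] "1100"  (len 4)
[6] "10010"  (len 5)
[7] "001011"  (len 6)
[8] "01011"  (len 5)
[9] "1011"  (len 4)
[10] "01110"  (len 5)
[11] "1110"  (len 4)
[12] "11000"  (len 5)
[13] "1000100"  (len 7)
[14] "00010010"  (len 8)
[15] "0010010"  (len 7)
[16] "010010"  (len 6)
[17] "10010"  (len 5)
[18] "001010"  (len 6)
[19] "01010"  (len 5)
[20] "1010"  (len 4)
[21] "010100"  (len 6)
[22] "10100"  (len 5)
[23] "010011"  (len 6)
[24] "10011"  (len 5)
[25] "0011100"  (len 7)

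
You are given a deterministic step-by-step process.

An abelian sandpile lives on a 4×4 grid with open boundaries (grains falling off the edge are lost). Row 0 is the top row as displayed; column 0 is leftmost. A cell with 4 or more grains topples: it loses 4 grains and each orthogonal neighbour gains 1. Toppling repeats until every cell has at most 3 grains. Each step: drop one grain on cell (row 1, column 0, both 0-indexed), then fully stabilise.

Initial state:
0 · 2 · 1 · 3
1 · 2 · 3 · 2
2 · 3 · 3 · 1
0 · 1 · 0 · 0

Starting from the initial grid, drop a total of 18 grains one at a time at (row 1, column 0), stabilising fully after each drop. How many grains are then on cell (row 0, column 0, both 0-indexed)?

3

0) 0 · 2 · 1 · 3
1 · 2 · 3 · 2
2 · 3 · 3 · 1
0 · 1 · 0 · 0
1) 0 · 2 · 1 · 3
2 · 2 · 3 · 2
2 · 3 · 3 · 1
0 · 1 · 0 · 0
2) 0 · 2 · 1 · 3
3 · 2 · 3 · 2
2 · 3 · 3 · 1
0 · 1 · 0 · 0
3) 1 · 2 · 1 · 3
0 · 3 · 3 · 2
3 · 3 · 3 · 1
0 · 1 · 0 · 0
4) 1 · 2 · 1 · 3
1 · 3 · 3 · 2
3 · 3 · 3 · 1
0 · 1 · 0 · 0
5) 1 · 2 · 1 · 3
2 · 3 · 3 · 2
3 · 3 · 3 · 1
0 · 1 · 0 · 0
6) 1 · 2 · 1 · 3
3 · 3 · 3 · 2
3 · 3 · 3 · 1
0 · 1 · 0 · 0
7) 2 · 3 · 2 · 3
2 · 2 · 1 · 3
1 · 2 · 1 · 2
1 · 2 · 1 · 0
8) 2 · 3 · 2 · 3
3 · 2 · 1 · 3
1 · 2 · 1 · 2
1 · 2 · 1 · 0
9) 3 · 3 · 2 · 3
0 · 3 · 1 · 3
2 · 2 · 1 · 2
1 · 2 · 1 · 0
10) 3 · 3 · 2 · 3
1 · 3 · 1 · 3
2 · 2 · 1 · 2
1 · 2 · 1 · 0
11) 3 · 3 · 2 · 3
2 · 3 · 1 · 3
2 · 2 · 1 · 2
1 · 2 · 1 · 0
12) 3 · 3 · 2 · 3
3 · 3 · 1 · 3
2 · 2 · 1 · 2
1 · 2 · 1 · 0
13) 1 · 1 · 3 · 3
2 · 1 · 2 · 3
3 · 3 · 1 · 2
1 · 2 · 1 · 0
14) 1 · 1 · 3 · 3
3 · 1 · 2 · 3
3 · 3 · 1 · 2
1 · 2 · 1 · 0
15) 2 · 1 · 3 · 3
1 · 3 · 2 · 3
1 · 0 · 2 · 2
2 · 3 · 1 · 0
16) 2 · 1 · 3 · 3
2 · 3 · 2 · 3
1 · 0 · 2 · 2
2 · 3 · 1 · 0
17) 2 · 1 · 3 · 3
3 · 3 · 2 · 3
1 · 0 · 2 · 2
2 · 3 · 1 · 0
18) 3 · 2 · 3 · 3
1 · 0 · 3 · 3
2 · 1 · 2 · 2
2 · 3 · 1 · 0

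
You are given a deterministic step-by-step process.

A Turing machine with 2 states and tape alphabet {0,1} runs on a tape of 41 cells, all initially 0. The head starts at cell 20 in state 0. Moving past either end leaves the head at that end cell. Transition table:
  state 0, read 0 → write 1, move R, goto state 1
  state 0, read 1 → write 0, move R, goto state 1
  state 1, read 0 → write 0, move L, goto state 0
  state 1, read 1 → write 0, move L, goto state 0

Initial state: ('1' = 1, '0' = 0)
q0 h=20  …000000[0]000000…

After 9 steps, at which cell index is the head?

21

0) q0 h=20  …000000[0]000000…
1) q1 h=21  …000001[0]000000…
2) q0 h=20  …000000[1]000000…
3) q1 h=21  …000000[0]000000…
4) q0 h=20  …000000[0]000000…
5) q1 h=21  …000001[0]000000…
6) q0 h=20  …000000[1]000000…
7) q1 h=21  …000000[0]000000…
8) q0 h=20  …000000[0]000000…
9) q1 h=21  …000001[0]000000…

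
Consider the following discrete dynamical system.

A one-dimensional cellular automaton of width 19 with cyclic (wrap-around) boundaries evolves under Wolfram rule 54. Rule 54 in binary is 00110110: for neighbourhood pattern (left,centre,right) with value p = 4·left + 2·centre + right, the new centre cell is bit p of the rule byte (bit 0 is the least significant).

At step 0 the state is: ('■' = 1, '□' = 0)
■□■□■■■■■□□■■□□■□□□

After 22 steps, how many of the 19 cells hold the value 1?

0) ■□■□■■■■■□□■■□□■□□□
1) ■■■■□□□□□■■□□■■■■□■
2) □□□□■□□□■□□■■□□□□■□
3) □□□■■■□■■■■□□■□□■■■
4) ■□■□□□■□□□□■■■■■□□□
5) ■■■■□■■■□□■□□□□□■□■
6) □□□□■□□□■■■■□□□■■■□
7) □□□■■■□■□□□□■□■□□□■
8) ■□■□□□■■■□□■■■■■□■■
9) □■■■□■□□□■■□□□□□■□□
10) ■□□□■■■□■□□■□□□■■■□
11) ■■□■□□□■■■■■■□■□□□■
12) □□■■■□■□□□□□□■■■□■□
13) □■□□□■■■□□□□■□□□■■■
14) ■■■□■□□□■□□■■■□■□□□
15) □□□■■■□■■■■□□□■■■□■
16) ■□■□□□■□□□□■□■□□□■■
17) □■■■□■■■□□■■■■■□■□□
18) ■□□□■□□□■■□□□□□■■■□
19) ■■□■■■□■□□■□□□■□□□■
20) □□■□□□■■■■■■□■■■□■□
21) □■■■□■□□□□□□■□□□■■■
22) ■□□□■■■□□□□■■■□■□□□

8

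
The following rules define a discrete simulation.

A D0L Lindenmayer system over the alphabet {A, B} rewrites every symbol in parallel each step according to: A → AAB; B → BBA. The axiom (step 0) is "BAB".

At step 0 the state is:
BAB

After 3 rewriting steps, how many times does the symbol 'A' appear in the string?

40

t=0: BAB
t=1: BBAAABBBA
t=2: BBABBAAABAABAABBBABBABBAAAB
t=3: BBABBAAABBBABBAAABAABAABBBAAABAABBBAAABAABBBABBABBAAABBBABBAAABBBABBAAABAABAABBBA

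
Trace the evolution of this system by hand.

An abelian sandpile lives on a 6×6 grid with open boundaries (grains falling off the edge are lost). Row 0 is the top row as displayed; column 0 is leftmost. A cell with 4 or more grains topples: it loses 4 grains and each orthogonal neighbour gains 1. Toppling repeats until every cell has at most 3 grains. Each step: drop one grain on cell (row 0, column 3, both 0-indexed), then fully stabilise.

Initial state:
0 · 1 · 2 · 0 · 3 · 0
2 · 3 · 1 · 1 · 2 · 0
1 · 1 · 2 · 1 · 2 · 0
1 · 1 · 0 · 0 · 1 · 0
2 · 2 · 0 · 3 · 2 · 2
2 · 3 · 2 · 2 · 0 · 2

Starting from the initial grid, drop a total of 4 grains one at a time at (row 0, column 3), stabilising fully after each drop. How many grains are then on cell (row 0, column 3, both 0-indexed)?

step 0: 0 · 1 · 2 · 0 · 3 · 0
2 · 3 · 1 · 1 · 2 · 0
1 · 1 · 2 · 1 · 2 · 0
1 · 1 · 0 · 0 · 1 · 0
2 · 2 · 0 · 3 · 2 · 2
2 · 3 · 2 · 2 · 0 · 2
step 1: 0 · 1 · 2 · 1 · 3 · 0
2 · 3 · 1 · 1 · 2 · 0
1 · 1 · 2 · 1 · 2 · 0
1 · 1 · 0 · 0 · 1 · 0
2 · 2 · 0 · 3 · 2 · 2
2 · 3 · 2 · 2 · 0 · 2
step 2: 0 · 1 · 2 · 2 · 3 · 0
2 · 3 · 1 · 1 · 2 · 0
1 · 1 · 2 · 1 · 2 · 0
1 · 1 · 0 · 0 · 1 · 0
2 · 2 · 0 · 3 · 2 · 2
2 · 3 · 2 · 2 · 0 · 2
step 3: 0 · 1 · 2 · 3 · 3 · 0
2 · 3 · 1 · 1 · 2 · 0
1 · 1 · 2 · 1 · 2 · 0
1 · 1 · 0 · 0 · 1 · 0
2 · 2 · 0 · 3 · 2 · 2
2 · 3 · 2 · 2 · 0 · 2
step 4: 0 · 1 · 3 · 1 · 0 · 1
2 · 3 · 1 · 2 · 3 · 0
1 · 1 · 2 · 1 · 2 · 0
1 · 1 · 0 · 0 · 1 · 0
2 · 2 · 0 · 3 · 2 · 2
2 · 3 · 2 · 2 · 0 · 2

1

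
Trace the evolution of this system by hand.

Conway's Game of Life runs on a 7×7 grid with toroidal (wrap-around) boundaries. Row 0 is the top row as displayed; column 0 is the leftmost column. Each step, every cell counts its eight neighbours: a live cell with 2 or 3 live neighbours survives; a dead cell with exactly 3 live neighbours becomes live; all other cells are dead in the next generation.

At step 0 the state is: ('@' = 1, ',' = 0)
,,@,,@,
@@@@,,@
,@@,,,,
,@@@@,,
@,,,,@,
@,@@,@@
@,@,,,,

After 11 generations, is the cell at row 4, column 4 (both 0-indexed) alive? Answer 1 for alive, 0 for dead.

step 0: ,,@,,@,
@@@@,,@
,@@,,,,
,@@@@,,
@,,,,@,
@,@@,@@
@,@,,,,
step 1: ,,,,,,,
@,,@,,@
,,,,@,,
@,,@@,,
@,,,,@,
@,@@@@,
@,@,@@,
step 2: @@,@@@,
,,,,,,,
@,,,@@@
,,,@@@@
@,@,,@,
@,@,,,,
,,@,,@,
step 3: ,@@@@@@
,@,@,,,
@,,@,,,
,@,@,,,
@,@,,@,
,,@@,,,
@,@,,@,
step 4: ,,,,,@@
,@,,,@@
@@,@@,,
@@,@@,@
,,,,@,,
,,@@@,,
@,,,,@,
step 5: ,,,,@,,
,@@,,,,
,,,@,,,
,@,,,,@
@@,,,,,
,,,@@@,
,,,@,@,
step 6: ,,@@@,,
,,@@,,,
@@,,,,,
,@@,,,,
@@@,@@@
,,@@,@@
,,,@,@,
step 7: ,,,,,,,
,,,,@,,
@,,@,,,
,,,@,@,
,,,,@,,
,,,,,,,
,,,,,@@
step 8: ,,,,,@,
,,,,,,,
,,,@,,,
,,,@,,,
,,,,@,,
,,,,,@,
,,,,,,,
step 9: ,,,,,,,
,,,,,,,
,,,,,,,
,,,@@,,
,,,,@,,
,,,,,,,
,,,,,,,
step 10: ,,,,,,,
,,,,,,,
,,,,,,,
,,,@@,,
,,,@@,,
,,,,,,,
,,,,,,,
step 11: ,,,,,,,
,,,,,,,
,,,,,,,
,,,@@,,
,,,@@,,
,,,,,,,
,,,,,,,

1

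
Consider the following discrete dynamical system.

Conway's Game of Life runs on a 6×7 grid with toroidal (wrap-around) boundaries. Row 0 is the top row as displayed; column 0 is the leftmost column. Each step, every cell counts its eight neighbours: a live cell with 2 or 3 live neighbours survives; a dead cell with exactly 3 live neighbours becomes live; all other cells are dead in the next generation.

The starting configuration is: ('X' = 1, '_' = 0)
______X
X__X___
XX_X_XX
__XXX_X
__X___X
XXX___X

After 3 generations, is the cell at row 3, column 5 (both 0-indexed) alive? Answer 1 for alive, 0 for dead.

1

0) ______X
X__X___
XX_X_XX
__XXX_X
__X___X
XXX___X
1) __X___X
_XX_XX_
_X___X_
____X__
______X
_XX__XX
2) ____X_X
XXXXXXX
_XXX_X_
_____X_
X_____X
_XX__XX
3) _______
_______
_______
XXX_XX_
XX_____
_X_____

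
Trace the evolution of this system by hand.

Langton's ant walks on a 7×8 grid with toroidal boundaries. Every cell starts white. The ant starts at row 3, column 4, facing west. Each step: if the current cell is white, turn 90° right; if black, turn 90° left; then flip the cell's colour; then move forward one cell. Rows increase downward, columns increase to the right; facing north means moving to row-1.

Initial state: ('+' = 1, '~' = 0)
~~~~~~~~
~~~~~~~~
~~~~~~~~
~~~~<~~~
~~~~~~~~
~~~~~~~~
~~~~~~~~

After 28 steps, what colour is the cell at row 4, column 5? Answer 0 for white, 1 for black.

k=0  ~~~~~~~~
~~~~~~~~
~~~~~~~~
~~~~<~~~
~~~~~~~~
~~~~~~~~
~~~~~~~~
k=1  ~~~~~~~~
~~~~~~~~
~~~~^~~~
~~~~+~~~
~~~~~~~~
~~~~~~~~
~~~~~~~~
k=2  ~~~~~~~~
~~~~~~~~
~~~~+>~~
~~~~+~~~
~~~~~~~~
~~~~~~~~
~~~~~~~~
k=3  ~~~~~~~~
~~~~~~~~
~~~~++~~
~~~~+v~~
~~~~~~~~
~~~~~~~~
~~~~~~~~
k=4  ~~~~~~~~
~~~~~~~~
~~~~++~~
~~~~<+~~
~~~~~~~~
~~~~~~~~
~~~~~~~~
k=5  ~~~~~~~~
~~~~~~~~
~~~~++~~
~~~~~+~~
~~~~v~~~
~~~~~~~~
~~~~~~~~
k=6  ~~~~~~~~
~~~~~~~~
~~~~++~~
~~~~~+~~
~~~<+~~~
~~~~~~~~
~~~~~~~~
k=7  ~~~~~~~~
~~~~~~~~
~~~~++~~
~~~^~+~~
~~~++~~~
~~~~~~~~
~~~~~~~~
k=8  ~~~~~~~~
~~~~~~~~
~~~~++~~
~~~+>+~~
~~~++~~~
~~~~~~~~
~~~~~~~~
k=9  ~~~~~~~~
~~~~~~~~
~~~~++~~
~~~+++~~
~~~+v~~~
~~~~~~~~
~~~~~~~~
k=10  ~~~~~~~~
~~~~~~~~
~~~~++~~
~~~+++~~
~~~+~>~~
~~~~~~~~
~~~~~~~~
k=11  ~~~~~~~~
~~~~~~~~
~~~~++~~
~~~+++~~
~~~+~+~~
~~~~~v~~
~~~~~~~~
k=12  ~~~~~~~~
~~~~~~~~
~~~~++~~
~~~+++~~
~~~+~+~~
~~~~<+~~
~~~~~~~~
k=13  ~~~~~~~~
~~~~~~~~
~~~~++~~
~~~+++~~
~~~+^+~~
~~~~++~~
~~~~~~~~
k=14  ~~~~~~~~
~~~~~~~~
~~~~++~~
~~~+++~~
~~~++>~~
~~~~++~~
~~~~~~~~
k=15  ~~~~~~~~
~~~~~~~~
~~~~++~~
~~~++^~~
~~~++~~~
~~~~++~~
~~~~~~~~
k=16  ~~~~~~~~
~~~~~~~~
~~~~++~~
~~~+<~~~
~~~++~~~
~~~~++~~
~~~~~~~~
k=17  ~~~~~~~~
~~~~~~~~
~~~~++~~
~~~+~~~~
~~~+v~~~
~~~~++~~
~~~~~~~~
k=18  ~~~~~~~~
~~~~~~~~
~~~~++~~
~~~+~~~~
~~~+~>~~
~~~~++~~
~~~~~~~~
k=19  ~~~~~~~~
~~~~~~~~
~~~~++~~
~~~+~~~~
~~~+~+~~
~~~~+v~~
~~~~~~~~
k=20  ~~~~~~~~
~~~~~~~~
~~~~++~~
~~~+~~~~
~~~+~+~~
~~~~+~>~
~~~~~~~~
k=21  ~~~~~~~~
~~~~~~~~
~~~~++~~
~~~+~~~~
~~~+~+~~
~~~~+~+~
~~~~~~v~
k=22  ~~~~~~~~
~~~~~~~~
~~~~++~~
~~~+~~~~
~~~+~+~~
~~~~+~+~
~~~~~<+~
k=23  ~~~~~~~~
~~~~~~~~
~~~~++~~
~~~+~~~~
~~~+~+~~
~~~~+^+~
~~~~~++~
k=24  ~~~~~~~~
~~~~~~~~
~~~~++~~
~~~+~~~~
~~~+~+~~
~~~~++>~
~~~~~++~
k=25  ~~~~~~~~
~~~~~~~~
~~~~++~~
~~~+~~~~
~~~+~+^~
~~~~++~~
~~~~~++~
k=26  ~~~~~~~~
~~~~~~~~
~~~~++~~
~~~+~~~~
~~~+~++>
~~~~++~~
~~~~~++~
k=27  ~~~~~~~~
~~~~~~~~
~~~~++~~
~~~+~~~~
~~~+~+++
~~~~++~v
~~~~~++~
k=28  ~~~~~~~~
~~~~~~~~
~~~~++~~
~~~+~~~~
~~~+~+++
~~~~++<+
~~~~~++~

1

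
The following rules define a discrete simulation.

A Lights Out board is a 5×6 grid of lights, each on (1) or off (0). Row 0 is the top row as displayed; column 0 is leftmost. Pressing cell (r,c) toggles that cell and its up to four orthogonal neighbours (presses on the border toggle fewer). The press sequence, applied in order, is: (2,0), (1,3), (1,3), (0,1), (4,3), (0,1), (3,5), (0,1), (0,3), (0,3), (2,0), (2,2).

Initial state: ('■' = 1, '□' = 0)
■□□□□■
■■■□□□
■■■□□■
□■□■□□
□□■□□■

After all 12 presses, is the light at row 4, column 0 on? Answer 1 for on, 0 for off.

t=0: ■□□□□■
■■■□□□
■■■□□■
□■□■□□
□□■□□■
t=1: ■□□□□■
□■■□□□
□□■□□■
■■□■□□
□□■□□■
t=2: ■□□■□■
□■□■■□
□□■■□■
■■□■□□
□□■□□■
t=3: ■□□□□■
□■■□□□
□□■□□■
■■□■□□
□□■□□■
t=4: □■■□□■
□□■□□□
□□■□□■
■■□■□□
□□■□□■
t=5: □■■□□■
□□■□□□
□□■□□■
■■□□□□
□□□■■■
t=6: ■□□□□■
□■■□□□
□□■□□■
■■□□□□
□□□■■■
t=7: ■□□□□■
□■■□□□
□□■□□□
■■□□■■
□□□■■□
t=8: □■■□□■
□□■□□□
□□■□□□
■■□□■■
□□□■■□
t=9: □■□■■■
□□■■□□
□□■□□□
■■□□■■
□□□■■□
t=10: □■■□□■
□□■□□□
□□■□□□
■■□□■■
□□□■■□
t=11: □■■□□■
■□■□□□
■■■□□□
□■□□■■
□□□■■□
t=12: □■■□□■
■□□□□□
■□□■□□
□■■□■■
□□□■■□

0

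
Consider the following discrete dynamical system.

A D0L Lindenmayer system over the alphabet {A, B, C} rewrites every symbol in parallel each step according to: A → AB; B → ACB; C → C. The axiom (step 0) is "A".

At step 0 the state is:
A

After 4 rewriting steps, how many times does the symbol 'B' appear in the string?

k=0  A
k=1  AB
k=2  ABACB
k=3  ABACBABCACB
k=4  ABACBABCACBABACBCABCACB

8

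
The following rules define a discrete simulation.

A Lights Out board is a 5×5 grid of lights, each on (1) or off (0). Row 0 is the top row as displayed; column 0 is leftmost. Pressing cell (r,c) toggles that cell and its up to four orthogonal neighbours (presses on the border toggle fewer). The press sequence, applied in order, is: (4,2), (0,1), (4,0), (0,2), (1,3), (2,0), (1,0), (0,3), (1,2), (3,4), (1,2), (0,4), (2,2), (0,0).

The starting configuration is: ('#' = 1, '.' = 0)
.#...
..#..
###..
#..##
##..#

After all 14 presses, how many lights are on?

step 0: .#...
..#..
###..
#..##
##..#
step 1: .#...
..#..
###..
#.###
#.###
step 2: #.#..
.##..
###..
#.###
#.###
step 3: #.#..
.##..
###..
..###
.####
step 4: ##.#.
.#...
###..
..###
.####
step 5: ##...
.####
####.
..###
.####
step 6: ##...
#####
..##.
#.###
.####
step 7: .#...
..###
#.##.
#.###
.####
step 8: .####
..#.#
#.##.
#.###
.####
step 9: .#.##
.#.##
#..#.
#.###
.####
step 10: .#.##
.#.##
#..##
#.#..
.###.
step 11: .####
..#.#
#.###
#.#..
.###.
step 12: .##..
..#..
#.###
#.#..
.###.
step 13: .##..
.....
##..#
#....
.###.
step 14: #.#..
#....
##..#
#....
.###.

10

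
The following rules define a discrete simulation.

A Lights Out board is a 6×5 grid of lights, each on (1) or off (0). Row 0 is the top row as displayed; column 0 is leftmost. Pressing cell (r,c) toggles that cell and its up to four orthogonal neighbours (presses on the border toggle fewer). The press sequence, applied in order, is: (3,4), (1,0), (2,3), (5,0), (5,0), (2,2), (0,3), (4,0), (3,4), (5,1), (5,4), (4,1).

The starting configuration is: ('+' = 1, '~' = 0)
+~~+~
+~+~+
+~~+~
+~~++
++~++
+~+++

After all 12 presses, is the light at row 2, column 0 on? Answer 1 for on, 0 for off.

0

t=0: +~~+~
+~+~+
+~~+~
+~~++
++~++
+~+++
t=1: +~~+~
+~+~+
+~~++
+~~~~
++~+~
+~+++
t=2: ~~~+~
~++~+
~~~++
+~~~~
++~+~
+~+++
t=3: ~~~+~
~++++
~~+~~
+~~+~
++~+~
+~+++
t=4: ~~~+~
~++++
~~+~~
+~~+~
~+~+~
~++++
t=5: ~~~+~
~++++
~~+~~
+~~+~
++~+~
+~+++
t=6: ~~~+~
~+~++
~+~+~
+~++~
++~+~
+~+++
t=7: ~~+~+
~+~~+
~+~+~
+~++~
++~+~
+~+++
t=8: ~~+~+
~+~~+
~+~+~
~~++~
~~~+~
~~+++
t=9: ~~+~+
~+~~+
~+~++
~~+~+
~~~++
~~+++
t=10: ~~+~+
~+~~+
~+~++
~~+~+
~+~++
++~++
t=11: ~~+~+
~+~~+
~+~++
~~+~+
~+~+~
++~~~
t=12: ~~+~+
~+~~+
~+~++
~++~+
+~++~
+~~~~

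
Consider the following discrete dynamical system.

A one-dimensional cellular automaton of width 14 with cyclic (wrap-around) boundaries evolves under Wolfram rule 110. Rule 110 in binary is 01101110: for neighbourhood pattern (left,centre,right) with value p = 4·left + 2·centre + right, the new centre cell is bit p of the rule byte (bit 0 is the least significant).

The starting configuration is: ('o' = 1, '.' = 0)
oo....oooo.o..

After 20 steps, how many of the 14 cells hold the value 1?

6

[0] oo....oooo.o..
[1] oo...oo..ooo.o
[2] .o..ooo.oo.ooo
[3] oo.oo.oooooo.o
[4] .oooooo....ooo
[5] oo....o...oo.o
[6] .o...oo..ooooo
[7] oo..ooo.oo...o
[8] .o.oo.oooo..oo
[9] ooooooo..o.ooo
[10] ......o.oooo..
[11] .....oooo..o..
[12] ....oo..o.oo..
[13] ...ooo.ooooo..
[14] ..oo.ooo...o..
[15] .ooooo.o..oo..
[16] oo...ooo.ooo..
[17] oo..oo.ooo.o.o
[18] .o.ooooo.ooooo
[19] oooo...ooo...o
[20] ...o..oo.o..oo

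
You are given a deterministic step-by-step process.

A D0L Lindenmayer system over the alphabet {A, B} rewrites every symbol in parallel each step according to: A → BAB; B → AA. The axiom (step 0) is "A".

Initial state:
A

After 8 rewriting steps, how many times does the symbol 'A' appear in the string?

1165

[0] A
[1] BAB
[2] AABABAA
[3] BABBABAABABAABABBAB
[4] AABABAAAABABAABABBABAABABAABABBABAABABAAAABABAA
[5] BABBABAABABAABABBABBABBABAABABAABABBABAABABAAAABABAABABBAB…BABBABAABABAAAABABAABABBABAABABAABABBABBABBABAABABAABABBAB  (len 123)
[6] AABABAAAABABAABABBABAABABAABABBABAABABAAAABABAAAABABAAAABA…ABAAAABABAAAABABAAAABABAABABBABAABABAABABBABAABABAAAABABAA  (len 311)
[7] BABBABAABABAABABBABBABBABAABABAABABBABAABABAAAABABAABABBAB…BABBABAABABAAAABABAABABBABAABABAABABBABBABBABAABABAABABBAB  (len 803)
[8] AABABAAAABABAABABBABAABABAABABBABAABABAAAABABAAAABABAAAABA…ABAAAABABAAAABABAAAABABAABABBABAABABAABABBABAABABAAAABABAA  (len 2047)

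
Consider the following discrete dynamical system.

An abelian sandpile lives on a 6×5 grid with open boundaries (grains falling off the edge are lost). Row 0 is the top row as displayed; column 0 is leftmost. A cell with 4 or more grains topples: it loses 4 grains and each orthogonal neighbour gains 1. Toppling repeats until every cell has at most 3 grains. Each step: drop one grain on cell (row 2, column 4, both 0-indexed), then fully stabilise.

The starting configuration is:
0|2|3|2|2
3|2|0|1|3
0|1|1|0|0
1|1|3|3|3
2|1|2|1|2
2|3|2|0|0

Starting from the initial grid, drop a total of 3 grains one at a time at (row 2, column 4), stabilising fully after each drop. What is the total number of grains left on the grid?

k=0  0|2|3|2|2
3|2|0|1|3
0|1|1|0|0
1|1|3|3|3
2|1|2|1|2
2|3|2|0|0
k=1  0|2|3|2|2
3|2|0|1|3
0|1|1|0|1
1|1|3|3|3
2|1|2|1|2
2|3|2|0|0
k=2  0|2|3|2|2
3|2|0|1|3
0|1|1|0|2
1|1|3|3|3
2|1|2|1|2
2|3|2|0|0
k=3  0|2|3|2|2
3|2|0|1|3
0|1|1|0|3
1|1|3|3|3
2|1|2|1|2
2|3|2|0|0

49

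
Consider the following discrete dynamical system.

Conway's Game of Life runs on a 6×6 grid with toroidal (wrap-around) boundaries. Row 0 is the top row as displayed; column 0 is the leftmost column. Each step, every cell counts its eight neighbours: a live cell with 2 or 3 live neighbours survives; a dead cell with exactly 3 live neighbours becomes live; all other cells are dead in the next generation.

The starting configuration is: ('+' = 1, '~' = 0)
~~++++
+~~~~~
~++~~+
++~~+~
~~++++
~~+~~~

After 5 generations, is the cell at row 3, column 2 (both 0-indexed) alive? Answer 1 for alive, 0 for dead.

0

k=0  ~~++++
+~~~~~
~++~~+
++~~+~
~~++++
~~+~~~
k=1  ~+++++
+~~~~~
~~+~~+
~~~~~~
+~+~++
~+~~~~
k=2  ~+++++
+~~~~~
~~~~~~
++~++~
++~~~+
~~~~~~
k=3  ++++++
++++++
++~~~+
~++~+~
~++~++
~~~+~~
k=4  ~~~~~~
~~~~~~
~~~~~~
~~~~+~
++~~++
~~~~~~
k=5  ~~~~~~
~~~~~~
~~~~~~
+~~~+~
+~~~++
+~~~~+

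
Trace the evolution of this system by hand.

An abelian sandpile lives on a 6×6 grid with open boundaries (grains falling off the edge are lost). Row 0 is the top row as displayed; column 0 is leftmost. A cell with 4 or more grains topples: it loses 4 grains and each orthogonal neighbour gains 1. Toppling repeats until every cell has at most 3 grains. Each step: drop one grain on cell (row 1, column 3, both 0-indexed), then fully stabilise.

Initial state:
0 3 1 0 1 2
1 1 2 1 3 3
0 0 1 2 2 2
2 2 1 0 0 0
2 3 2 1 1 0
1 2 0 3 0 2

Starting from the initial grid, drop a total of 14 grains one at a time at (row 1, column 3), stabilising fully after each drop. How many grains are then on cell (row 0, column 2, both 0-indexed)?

k=0  0 3 1 0 1 2
1 1 2 1 3 3
0 0 1 2 2 2
2 2 1 0 0 0
2 3 2 1 1 0
1 2 0 3 0 2
k=1  0 3 1 0 1 2
1 1 2 2 3 3
0 0 1 2 2 2
2 2 1 0 0 0
2 3 2 1 1 0
1 2 0 3 0 2
k=2  0 3 1 0 1 2
1 1 2 3 3 3
0 0 1 2 2 2
2 2 1 0 0 0
2 3 2 1 1 0
1 2 0 3 0 2
k=3  0 3 1 1 2 3
1 1 3 1 1 0
0 0 1 3 3 3
2 2 1 0 0 0
2 3 2 1 1 0
1 2 0 3 0 2
k=4  0 3 1 1 2 3
1 1 3 2 1 0
0 0 1 3 3 3
2 2 1 0 0 0
2 3 2 1 1 0
1 2 0 3 0 2
k=5  0 3 1 1 2 3
1 1 3 3 1 0
0 0 1 3 3 3
2 2 1 0 0 0
2 3 2 1 1 0
1 2 0 3 0 2
k=6  0 3 2 2 2 3
1 2 0 2 3 1
0 0 3 1 1 0
2 2 1 1 1 1
2 3 2 1 1 0
1 2 0 3 0 2
k=7  0 3 2 2 2 3
1 2 0 3 3 1
0 0 3 1 1 0
2 2 1 1 1 1
2 3 2 1 1 0
1 2 0 3 0 2
k=8  0 3 2 3 3 3
1 2 1 1 0 2
0 0 3 2 2 0
2 2 1 1 1 1
2 3 2 1 1 0
1 2 0 3 0 2
k=9  0 3 2 3 3 3
1 2 1 2 0 2
0 0 3 2 2 0
2 2 1 1 1 1
2 3 2 1 1 0
1 2 0 3 0 2
k=10  0 3 2 3 3 3
1 2 1 3 0 2
0 0 3 2 2 0
2 2 1 1 1 1
2 3 2 1 1 0
1 2 0 3 0 2
k=11  0 3 3 1 1 0
1 2 2 1 2 3
0 0 3 3 2 0
2 2 1 1 1 1
2 3 2 1 1 0
1 2 0 3 0 2
k=12  0 3 3 1 1 0
1 2 2 2 2 3
0 0 3 3 2 0
2 2 1 1 1 1
2 3 2 1 1 0
1 2 0 3 0 2
k=13  0 3 3 1 1 0
1 2 2 3 2 3
0 0 3 3 2 0
2 2 1 1 1 1
2 3 2 1 1 0
1 2 0 3 0 2
k=14  1 1 1 3 1 0
2 0 2 2 3 3
0 2 1 1 3 0
2 2 2 2 1 1
2 3 2 1 1 0
1 2 0 3 0 2

1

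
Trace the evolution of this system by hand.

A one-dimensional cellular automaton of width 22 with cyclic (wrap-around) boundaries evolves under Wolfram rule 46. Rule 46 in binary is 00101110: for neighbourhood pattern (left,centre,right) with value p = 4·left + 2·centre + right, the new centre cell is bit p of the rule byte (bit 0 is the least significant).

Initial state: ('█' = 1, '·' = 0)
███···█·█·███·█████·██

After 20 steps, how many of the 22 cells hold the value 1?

[0] ███···█·█·███·█████·██
[1] ·····██████··██····██·
[2] ····██······██····██··
[3] ···██······██····██···
[4] ··██······██····██····
[5] ·██······██····██·····
[6] ██······██····██······
[7] █······██····██······█
[8] ······██····██······██
[9] ·····██····██······██·
[10] ····██····██······██··
[11] ···██····██······██···
[12] ··██····██······██····
[13] ·██····██······██·····
[14] ██····██······██······
[15] █····██······██······█
[16] ····██······██······██
[17] ···██······██······██·
[18] ··██······██······██··
[19] ·██······██······██···
[20] ██······██······██····

6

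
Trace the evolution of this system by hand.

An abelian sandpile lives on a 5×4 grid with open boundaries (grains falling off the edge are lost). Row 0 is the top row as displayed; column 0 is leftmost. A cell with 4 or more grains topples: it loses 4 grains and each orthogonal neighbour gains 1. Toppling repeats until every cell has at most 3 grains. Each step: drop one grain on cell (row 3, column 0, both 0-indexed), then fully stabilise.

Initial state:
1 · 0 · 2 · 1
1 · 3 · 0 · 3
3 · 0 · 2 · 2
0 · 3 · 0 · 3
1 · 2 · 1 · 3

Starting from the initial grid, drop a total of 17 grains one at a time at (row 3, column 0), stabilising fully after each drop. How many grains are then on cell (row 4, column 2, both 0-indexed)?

2

[0] 1 · 0 · 2 · 1
1 · 3 · 0 · 3
3 · 0 · 2 · 2
0 · 3 · 0 · 3
1 · 2 · 1 · 3
[1] 1 · 0 · 2 · 1
1 · 3 · 0 · 3
3 · 0 · 2 · 2
1 · 3 · 0 · 3
1 · 2 · 1 · 3
[2] 1 · 0 · 2 · 1
1 · 3 · 0 · 3
3 · 0 · 2 · 2
2 · 3 · 0 · 3
1 · 2 · 1 · 3
[3] 1 · 0 · 2 · 1
1 · 3 · 0 · 3
3 · 0 · 2 · 2
3 · 3 · 0 · 3
1 · 2 · 1 · 3
[4] 1 · 0 · 2 · 1
2 · 3 · 0 · 3
0 · 2 · 2 · 2
2 · 0 · 1 · 3
2 · 3 · 1 · 3
[5] 1 · 0 · 2 · 1
2 · 3 · 0 · 3
0 · 2 · 2 · 2
3 · 0 · 1 · 3
2 · 3 · 1 · 3
[6] 1 · 0 · 2 · 1
2 · 3 · 0 · 3
1 · 2 · 2 · 2
0 · 1 · 1 · 3
3 · 3 · 1 · 3
[7] 1 · 0 · 2 · 1
2 · 3 · 0 · 3
1 · 2 · 2 · 2
1 · 1 · 1 · 3
3 · 3 · 1 · 3
[8] 1 · 0 · 2 · 1
2 · 3 · 0 · 3
1 · 2 · 2 · 2
2 · 1 · 1 · 3
3 · 3 · 1 · 3
[9] 1 · 0 · 2 · 1
2 · 3 · 0 · 3
1 · 2 · 2 · 2
3 · 1 · 1 · 3
3 · 3 · 1 · 3
[10] 1 · 0 · 2 · 1
2 · 3 · 0 · 3
2 · 2 · 2 · 2
1 · 3 · 1 · 3
1 · 0 · 2 · 3
[11] 1 · 0 · 2 · 1
2 · 3 · 0 · 3
2 · 2 · 2 · 2
2 · 3 · 1 · 3
1 · 0 · 2 · 3
[12] 1 · 0 · 2 · 1
2 · 3 · 0 · 3
2 · 2 · 2 · 2
3 · 3 · 1 · 3
1 · 0 · 2 · 3
[13] 1 · 0 · 2 · 1
2 · 3 · 0 · 3
3 · 3 · 2 · 2
1 · 0 · 2 · 3
2 · 1 · 2 · 3
[14] 1 · 0 · 2 · 1
2 · 3 · 0 · 3
3 · 3 · 2 · 2
2 · 0 · 2 · 3
2 · 1 · 2 · 3
[15] 1 · 0 · 2 · 1
2 · 3 · 0 · 3
3 · 3 · 2 · 2
3 · 0 · 2 · 3
2 · 1 · 2 · 3
[16] 2 · 1 · 2 · 1
0 · 1 · 1 · 3
2 · 1 · 3 · 2
1 · 2 · 2 · 3
3 · 1 · 2 · 3
[17] 2 · 1 · 2 · 1
0 · 1 · 1 · 3
2 · 1 · 3 · 2
2 · 2 · 2 · 3
3 · 1 · 2 · 3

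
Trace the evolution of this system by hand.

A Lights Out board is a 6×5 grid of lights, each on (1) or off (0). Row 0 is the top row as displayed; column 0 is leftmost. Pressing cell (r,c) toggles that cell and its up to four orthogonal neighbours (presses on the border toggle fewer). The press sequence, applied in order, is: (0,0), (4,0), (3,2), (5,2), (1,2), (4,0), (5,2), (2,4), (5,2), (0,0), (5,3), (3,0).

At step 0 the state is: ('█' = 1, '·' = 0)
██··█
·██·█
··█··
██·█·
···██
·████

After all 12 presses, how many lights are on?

k=0  ██··█
·██·█
··█··
██·█·
···██
·████
k=1  ····█
███·█
··█··
██·█·
···██
·████
k=2  ····█
███·█
··█··
·█·█·
██·██
█████
k=3  ····█
███·█
·····
··█··
█████
█████
k=4  ····█
███·█
·····
··█··
██·██
█···█
k=5  ··█·█
█··██
··█··
··█··
██·██
█···█
k=6  ··█·█
█··██
··█··
█·█··
···██
····█
k=7  ··█·█
█··██
··█··
█·█··
··███
·████
k=8  ··█·█
█··█·
··███
█·█·█
··███
·████
k=9  ··█·█
█··█·
··███
█·█·█
···██
····█
k=10  ███·█
···█·
··███
█·█·█
···██
····█
k=11  ███·█
···█·
··███
█·█·█
····█
··██·
k=12  ███·█
···█·
█·███
·██·█
█···█
··██·

16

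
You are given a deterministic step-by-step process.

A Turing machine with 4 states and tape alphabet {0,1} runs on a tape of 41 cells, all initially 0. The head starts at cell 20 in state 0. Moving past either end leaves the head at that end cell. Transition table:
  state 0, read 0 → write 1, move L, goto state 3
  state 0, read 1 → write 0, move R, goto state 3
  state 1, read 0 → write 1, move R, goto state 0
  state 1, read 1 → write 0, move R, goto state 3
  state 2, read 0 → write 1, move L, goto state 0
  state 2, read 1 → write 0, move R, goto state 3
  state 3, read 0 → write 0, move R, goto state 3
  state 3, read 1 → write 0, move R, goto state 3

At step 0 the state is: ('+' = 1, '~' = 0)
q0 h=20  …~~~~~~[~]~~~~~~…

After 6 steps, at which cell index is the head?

0) q0 h=20  …~~~~~~[~]~~~~~~…
1) q3 h=19  …~~~~~~[~]+~~~~~…
2) q3 h=20  …~~~~~~[+]~~~~~~…
3) q3 h=21  …~~~~~~[~]~~~~~~…
4) q3 h=22  …~~~~~~[~]~~~~~~…
5) q3 h=23  …~~~~~~[~]~~~~~~…
6) q3 h=24  …~~~~~~[~]~~~~~~…

24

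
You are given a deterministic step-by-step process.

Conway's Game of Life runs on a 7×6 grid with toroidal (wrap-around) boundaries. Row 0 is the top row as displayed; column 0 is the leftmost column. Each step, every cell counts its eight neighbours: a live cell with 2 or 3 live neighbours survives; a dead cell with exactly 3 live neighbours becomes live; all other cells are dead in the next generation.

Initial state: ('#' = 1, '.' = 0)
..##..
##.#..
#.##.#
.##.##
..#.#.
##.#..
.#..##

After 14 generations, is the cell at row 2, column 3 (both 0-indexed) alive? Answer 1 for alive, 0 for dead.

1

k=0  ..##..
##.#..
#.##.#
.##.##
..#.#.
##.#..
.#..##
k=1  ...#.#
#....#
......
......
....#.
##.#..
.#..##
k=2  ......
#...##
......
......
......
####..
.#.#.#
k=3  ......
.....#
.....#
......
.##...
##.##.
.#.##.
k=4  ....#.
......
......
......
####..
#...##
##.###
k=5  #..##.
......
......
.##...
#####.
......
.#.#..
k=6  ..###.
......
......
#.....
#..#..
#...#.
..###.
k=7  ..#.#.
...#..
......
......
##....
.##.#.
.##...
k=8  .##...
...#..
......
......
###...
...#..
......
k=9  ..#...
..#...
......
.#....
.##...
.##...
..#...
k=10  .###..
......
......
.##...
#.....
...#..
..##..
k=11  .#.#..
..#...
......
.#....
.##...
..##..
.#..#.
k=12  .#.#..
..#...
......
.##...
.#.#..
...#..
.#..#.
k=13  .#.#..
..#...
.##...
.##...
.#.#..
...##.
...##.
k=14  ...##.
...#..
...#..
#..#..
.#.##.
......
......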